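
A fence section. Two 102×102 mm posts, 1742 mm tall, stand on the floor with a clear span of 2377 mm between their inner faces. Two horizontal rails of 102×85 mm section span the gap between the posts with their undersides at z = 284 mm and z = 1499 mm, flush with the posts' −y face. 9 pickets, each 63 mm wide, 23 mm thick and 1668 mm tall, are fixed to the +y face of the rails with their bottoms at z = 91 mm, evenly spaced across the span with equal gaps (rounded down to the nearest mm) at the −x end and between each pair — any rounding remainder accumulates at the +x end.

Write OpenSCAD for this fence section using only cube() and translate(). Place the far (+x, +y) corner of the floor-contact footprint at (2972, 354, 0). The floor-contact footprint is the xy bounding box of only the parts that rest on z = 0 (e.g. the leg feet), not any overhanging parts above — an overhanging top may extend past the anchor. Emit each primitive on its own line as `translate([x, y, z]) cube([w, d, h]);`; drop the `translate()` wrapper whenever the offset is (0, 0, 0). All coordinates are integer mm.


translate([391, 252, 0]) cube([102, 102, 1742]);
translate([2870, 252, 0]) cube([102, 102, 1742]);
translate([493, 252, 284]) cube([2377, 102, 85]);
translate([493, 252, 1499]) cube([2377, 102, 85]);
translate([674, 354, 91]) cube([63, 23, 1668]);
translate([918, 354, 91]) cube([63, 23, 1668]);
translate([1162, 354, 91]) cube([63, 23, 1668]);
translate([1406, 354, 91]) cube([63, 23, 1668]);
translate([1650, 354, 91]) cube([63, 23, 1668]);
translate([1894, 354, 91]) cube([63, 23, 1668]);
translate([2138, 354, 91]) cube([63, 23, 1668]);
translate([2382, 354, 91]) cube([63, 23, 1668]);
translate([2626, 354, 91]) cube([63, 23, 1668]);


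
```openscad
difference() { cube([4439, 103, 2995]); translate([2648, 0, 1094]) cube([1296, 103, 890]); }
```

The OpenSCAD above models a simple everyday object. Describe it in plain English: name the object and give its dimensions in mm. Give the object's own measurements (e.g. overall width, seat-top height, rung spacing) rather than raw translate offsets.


A wall 4439 mm long (x), 103 mm thick (y), 2995 mm tall, with a rectangular window opening cut through it. The opening is 1296 mm wide and 890 mm tall; its sill is at z = 1094 mm and its near (−x) edge is 2648 mm from the wall's −x end. The opening passes through the full wall thickness.


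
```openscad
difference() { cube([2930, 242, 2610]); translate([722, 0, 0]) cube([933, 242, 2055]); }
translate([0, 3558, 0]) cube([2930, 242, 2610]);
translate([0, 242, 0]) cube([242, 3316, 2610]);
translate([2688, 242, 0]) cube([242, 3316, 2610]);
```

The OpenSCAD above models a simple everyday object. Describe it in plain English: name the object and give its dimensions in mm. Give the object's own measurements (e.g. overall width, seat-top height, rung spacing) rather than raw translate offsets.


A single room: four walls, each 2610 mm tall and 242 mm thick, enclosing an outside footprint 2930×3800 mm (x × y), no floor or roof. The front and back walls (−y and +y sides) run the full x-width; the side walls fit between their inner faces. A door opening 933 mm wide and 2055 mm tall is cut through the front wall from the floor up, its −x edge 722 mm from the wall's −x end.


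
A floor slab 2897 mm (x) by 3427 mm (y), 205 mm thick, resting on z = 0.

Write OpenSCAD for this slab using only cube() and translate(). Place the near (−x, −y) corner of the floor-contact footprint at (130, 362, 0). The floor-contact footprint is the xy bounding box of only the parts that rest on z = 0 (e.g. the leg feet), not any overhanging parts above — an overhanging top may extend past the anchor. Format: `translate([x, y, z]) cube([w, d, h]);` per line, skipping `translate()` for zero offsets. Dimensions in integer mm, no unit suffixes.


translate([130, 362, 0]) cube([2897, 3427, 205]);


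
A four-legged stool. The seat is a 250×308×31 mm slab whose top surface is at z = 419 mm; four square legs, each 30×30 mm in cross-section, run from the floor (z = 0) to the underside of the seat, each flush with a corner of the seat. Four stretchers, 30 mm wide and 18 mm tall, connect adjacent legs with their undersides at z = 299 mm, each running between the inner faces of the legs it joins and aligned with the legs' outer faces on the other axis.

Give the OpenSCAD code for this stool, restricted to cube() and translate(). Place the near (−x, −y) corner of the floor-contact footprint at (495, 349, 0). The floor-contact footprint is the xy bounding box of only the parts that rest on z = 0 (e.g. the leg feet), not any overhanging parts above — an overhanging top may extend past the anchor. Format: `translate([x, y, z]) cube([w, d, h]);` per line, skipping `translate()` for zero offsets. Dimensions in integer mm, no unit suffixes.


translate([495, 349, 388]) cube([250, 308, 31]);
translate([495, 349, 0]) cube([30, 30, 388]);
translate([715, 349, 0]) cube([30, 30, 388]);
translate([495, 627, 0]) cube([30, 30, 388]);
translate([715, 627, 0]) cube([30, 30, 388]);
translate([525, 349, 299]) cube([190, 30, 18]);
translate([525, 627, 299]) cube([190, 30, 18]);
translate([495, 379, 299]) cube([30, 248, 18]);
translate([715, 379, 299]) cube([30, 248, 18]);


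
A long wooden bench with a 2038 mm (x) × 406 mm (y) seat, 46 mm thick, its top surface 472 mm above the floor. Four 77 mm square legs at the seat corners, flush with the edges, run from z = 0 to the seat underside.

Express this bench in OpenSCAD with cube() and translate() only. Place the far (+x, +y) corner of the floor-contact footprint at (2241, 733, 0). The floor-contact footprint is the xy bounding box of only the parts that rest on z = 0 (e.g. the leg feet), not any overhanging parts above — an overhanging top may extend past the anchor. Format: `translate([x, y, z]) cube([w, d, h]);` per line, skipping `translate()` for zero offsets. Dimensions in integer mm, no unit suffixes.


translate([203, 327, 426]) cube([2038, 406, 46]);
translate([203, 327, 0]) cube([77, 77, 426]);
translate([203, 656, 0]) cube([77, 77, 426]);
translate([2164, 327, 0]) cube([77, 77, 426]);
translate([2164, 656, 0]) cube([77, 77, 426]);


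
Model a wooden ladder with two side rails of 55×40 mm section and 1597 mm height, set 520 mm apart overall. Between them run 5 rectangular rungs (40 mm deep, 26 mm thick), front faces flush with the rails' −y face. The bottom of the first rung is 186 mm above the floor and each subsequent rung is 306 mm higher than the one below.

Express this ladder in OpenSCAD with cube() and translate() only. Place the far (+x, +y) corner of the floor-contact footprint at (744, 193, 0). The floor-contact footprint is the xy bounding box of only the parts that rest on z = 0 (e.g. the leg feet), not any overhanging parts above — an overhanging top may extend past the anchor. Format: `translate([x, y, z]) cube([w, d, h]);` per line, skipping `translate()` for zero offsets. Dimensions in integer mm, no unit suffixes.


translate([224, 153, 0]) cube([55, 40, 1597]);
translate([689, 153, 0]) cube([55, 40, 1597]);
translate([279, 153, 186]) cube([410, 40, 26]);
translate([279, 153, 492]) cube([410, 40, 26]);
translate([279, 153, 798]) cube([410, 40, 26]);
translate([279, 153, 1104]) cube([410, 40, 26]);
translate([279, 153, 1410]) cube([410, 40, 26]);


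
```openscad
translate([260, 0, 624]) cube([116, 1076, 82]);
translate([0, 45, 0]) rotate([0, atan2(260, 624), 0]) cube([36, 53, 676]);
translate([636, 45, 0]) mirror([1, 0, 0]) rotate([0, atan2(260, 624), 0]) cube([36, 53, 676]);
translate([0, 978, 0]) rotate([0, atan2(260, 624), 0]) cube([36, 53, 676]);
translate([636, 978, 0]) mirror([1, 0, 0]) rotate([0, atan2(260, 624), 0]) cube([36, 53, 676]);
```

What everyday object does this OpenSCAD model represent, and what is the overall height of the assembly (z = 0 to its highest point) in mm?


A sawhorse. The overall height is 706 mm.

A beam across two mirrored pairs of raked legs — a sawhorse. The beam's underside is at z = 624 (matching the legs' vertical rise in atan2(260, 624)) and the beam is 82 mm tall, so its top is at 624 + 82 = 706 mm. The raked legs top out at the beam's underside, so that is the highest point.


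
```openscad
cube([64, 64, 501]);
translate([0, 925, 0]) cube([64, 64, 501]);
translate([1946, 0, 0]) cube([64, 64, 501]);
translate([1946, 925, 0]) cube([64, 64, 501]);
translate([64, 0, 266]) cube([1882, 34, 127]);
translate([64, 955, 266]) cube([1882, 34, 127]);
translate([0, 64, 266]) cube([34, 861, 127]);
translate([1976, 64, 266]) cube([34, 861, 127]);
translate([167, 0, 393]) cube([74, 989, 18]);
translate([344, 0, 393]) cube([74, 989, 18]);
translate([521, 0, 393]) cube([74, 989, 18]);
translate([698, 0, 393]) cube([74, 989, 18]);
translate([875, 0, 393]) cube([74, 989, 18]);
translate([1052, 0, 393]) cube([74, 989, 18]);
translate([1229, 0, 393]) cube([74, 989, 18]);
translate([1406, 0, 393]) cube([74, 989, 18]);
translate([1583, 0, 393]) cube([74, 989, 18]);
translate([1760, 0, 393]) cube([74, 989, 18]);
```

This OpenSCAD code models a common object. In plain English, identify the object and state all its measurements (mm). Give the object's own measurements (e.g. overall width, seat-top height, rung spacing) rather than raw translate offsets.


A bed frame 2010 mm long (x) by 989 mm wide (y). Four 64×64 mm corner posts, 501 mm tall, at the corners of the footprint. Four rails of 34 mm thickness and 127 mm height run between adjacent posts with their undersides at z = 266 mm, their outer faces flush with the outside of the frame (the two x-running rails run between the posts' inner faces; the two y-running rails run between the posts' inner faces). 10 slats, each 74 mm wide (x) and 18 mm thick, lie across the top of the two x-running rails, running the full 989 mm width of the frame in y; along x they sit between the end posts with a 103 mm gap after the −x posts and between neighbouring slats, leaving 112 mm before the +x posts.


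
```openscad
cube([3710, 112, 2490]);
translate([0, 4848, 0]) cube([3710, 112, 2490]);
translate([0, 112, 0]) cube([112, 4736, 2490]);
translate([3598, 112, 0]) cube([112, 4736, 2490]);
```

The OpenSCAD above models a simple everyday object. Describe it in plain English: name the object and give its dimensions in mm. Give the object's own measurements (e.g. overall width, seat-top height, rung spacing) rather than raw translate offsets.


The wall frame of a small rectangular building: four walls, each 2490 mm tall and 112 mm thick, enclosing a footprint 3710 mm (x) by 4960 mm (y) outside-to-outside, with no floor or roof. The front and back walls (the −y and +y sides) span the full width; the two side walls fit between them.


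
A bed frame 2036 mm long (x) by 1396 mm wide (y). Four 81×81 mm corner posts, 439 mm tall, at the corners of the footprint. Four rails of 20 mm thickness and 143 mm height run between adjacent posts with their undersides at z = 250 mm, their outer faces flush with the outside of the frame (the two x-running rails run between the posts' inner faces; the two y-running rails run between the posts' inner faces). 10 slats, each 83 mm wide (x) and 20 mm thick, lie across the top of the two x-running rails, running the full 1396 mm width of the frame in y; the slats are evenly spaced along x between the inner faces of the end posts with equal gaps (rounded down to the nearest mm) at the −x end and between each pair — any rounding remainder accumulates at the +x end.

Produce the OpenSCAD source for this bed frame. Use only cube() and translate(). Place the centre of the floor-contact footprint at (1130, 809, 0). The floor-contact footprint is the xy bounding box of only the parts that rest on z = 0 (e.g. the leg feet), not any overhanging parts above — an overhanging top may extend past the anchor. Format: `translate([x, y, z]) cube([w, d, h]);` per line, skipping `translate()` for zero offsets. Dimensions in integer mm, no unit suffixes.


translate([112, 111, 0]) cube([81, 81, 439]);
translate([112, 1426, 0]) cube([81, 81, 439]);
translate([2067, 111, 0]) cube([81, 81, 439]);
translate([2067, 1426, 0]) cube([81, 81, 439]);
translate([193, 111, 250]) cube([1874, 20, 143]);
translate([193, 1487, 250]) cube([1874, 20, 143]);
translate([112, 192, 250]) cube([20, 1234, 143]);
translate([2128, 192, 250]) cube([20, 1234, 143]);
translate([287, 111, 393]) cube([83, 1396, 20]);
translate([464, 111, 393]) cube([83, 1396, 20]);
translate([641, 111, 393]) cube([83, 1396, 20]);
translate([818, 111, 393]) cube([83, 1396, 20]);
translate([995, 111, 393]) cube([83, 1396, 20]);
translate([1172, 111, 393]) cube([83, 1396, 20]);
translate([1349, 111, 393]) cube([83, 1396, 20]);
translate([1526, 111, 393]) cube([83, 1396, 20]);
translate([1703, 111, 393]) cube([83, 1396, 20]);
translate([1880, 111, 393]) cube([83, 1396, 20]);


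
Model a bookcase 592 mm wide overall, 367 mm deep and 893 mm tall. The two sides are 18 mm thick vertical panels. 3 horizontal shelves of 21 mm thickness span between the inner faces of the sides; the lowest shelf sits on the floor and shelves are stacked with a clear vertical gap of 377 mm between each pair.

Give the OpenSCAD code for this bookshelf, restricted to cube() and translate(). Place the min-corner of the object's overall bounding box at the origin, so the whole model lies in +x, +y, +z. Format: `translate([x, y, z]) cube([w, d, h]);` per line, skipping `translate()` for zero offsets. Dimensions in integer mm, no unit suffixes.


cube([18, 367, 893]);
translate([574, 0, 0]) cube([18, 367, 893]);
translate([18, 0, 0]) cube([556, 367, 21]);
translate([18, 0, 398]) cube([556, 367, 21]);
translate([18, 0, 796]) cube([556, 367, 21]);


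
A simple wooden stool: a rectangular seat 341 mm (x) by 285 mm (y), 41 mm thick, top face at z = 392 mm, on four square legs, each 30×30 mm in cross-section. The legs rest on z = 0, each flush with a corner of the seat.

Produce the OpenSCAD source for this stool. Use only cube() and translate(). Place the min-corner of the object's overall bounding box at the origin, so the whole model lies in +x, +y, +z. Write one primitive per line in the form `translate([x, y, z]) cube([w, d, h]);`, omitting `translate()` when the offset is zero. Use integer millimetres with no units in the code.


translate([0, 0, 351]) cube([341, 285, 41]);
cube([30, 30, 351]);
translate([311, 0, 0]) cube([30, 30, 351]);
translate([0, 255, 0]) cube([30, 30, 351]);
translate([311, 255, 0]) cube([30, 30, 351]);


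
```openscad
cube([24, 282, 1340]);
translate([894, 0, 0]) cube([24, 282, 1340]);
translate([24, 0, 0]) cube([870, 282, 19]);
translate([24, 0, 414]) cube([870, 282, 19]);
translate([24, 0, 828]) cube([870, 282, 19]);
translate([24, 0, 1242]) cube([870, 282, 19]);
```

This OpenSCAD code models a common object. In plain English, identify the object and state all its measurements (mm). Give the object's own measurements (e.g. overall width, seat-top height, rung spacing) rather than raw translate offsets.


An open bookshelf. Two side panels, each 24 mm thick, 282 mm deep and 1340 mm tall, stand 918 mm apart (outside-to-outside). Between them sit 4 shelves, each 19 mm thick and 282 mm deep, spanning the full gap between the sides. The bottom shelf rests on the floor (its underside at z = 0) and the clear gap between one shelf's top and the next shelf's underside is 395 mm.


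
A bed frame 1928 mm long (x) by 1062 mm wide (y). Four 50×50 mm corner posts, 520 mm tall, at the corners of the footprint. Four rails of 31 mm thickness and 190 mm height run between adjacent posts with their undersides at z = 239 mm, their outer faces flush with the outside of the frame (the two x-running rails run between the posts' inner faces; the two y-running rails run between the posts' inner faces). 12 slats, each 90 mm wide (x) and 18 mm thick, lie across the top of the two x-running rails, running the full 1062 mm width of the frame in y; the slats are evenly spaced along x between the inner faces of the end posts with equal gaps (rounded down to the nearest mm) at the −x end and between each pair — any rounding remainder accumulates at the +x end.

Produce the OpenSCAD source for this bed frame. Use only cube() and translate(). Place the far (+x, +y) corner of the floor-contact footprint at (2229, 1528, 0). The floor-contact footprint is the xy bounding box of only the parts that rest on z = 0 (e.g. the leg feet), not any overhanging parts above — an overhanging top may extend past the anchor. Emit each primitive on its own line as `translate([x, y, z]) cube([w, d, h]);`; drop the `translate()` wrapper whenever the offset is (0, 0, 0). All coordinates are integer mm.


translate([301, 466, 0]) cube([50, 50, 520]);
translate([301, 1478, 0]) cube([50, 50, 520]);
translate([2179, 466, 0]) cube([50, 50, 520]);
translate([2179, 1478, 0]) cube([50, 50, 520]);
translate([351, 466, 239]) cube([1828, 31, 190]);
translate([351, 1497, 239]) cube([1828, 31, 190]);
translate([301, 516, 239]) cube([31, 962, 190]);
translate([2198, 516, 239]) cube([31, 962, 190]);
translate([408, 466, 429]) cube([90, 1062, 18]);
translate([555, 466, 429]) cube([90, 1062, 18]);
translate([702, 466, 429]) cube([90, 1062, 18]);
translate([849, 466, 429]) cube([90, 1062, 18]);
translate([996, 466, 429]) cube([90, 1062, 18]);
translate([1143, 466, 429]) cube([90, 1062, 18]);
translate([1290, 466, 429]) cube([90, 1062, 18]);
translate([1437, 466, 429]) cube([90, 1062, 18]);
translate([1584, 466, 429]) cube([90, 1062, 18]);
translate([1731, 466, 429]) cube([90, 1062, 18]);
translate([1878, 466, 429]) cube([90, 1062, 18]);
translate([2025, 466, 429]) cube([90, 1062, 18]);


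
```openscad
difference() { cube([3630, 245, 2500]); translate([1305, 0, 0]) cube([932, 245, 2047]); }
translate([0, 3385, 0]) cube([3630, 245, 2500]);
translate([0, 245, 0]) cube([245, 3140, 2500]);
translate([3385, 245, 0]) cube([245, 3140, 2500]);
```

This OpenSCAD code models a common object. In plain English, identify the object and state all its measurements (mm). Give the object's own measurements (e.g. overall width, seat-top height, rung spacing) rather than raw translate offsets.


A single room: four walls, each 2500 mm tall and 245 mm thick, enclosing an outside footprint 3630×3630 mm (x × y), no floor or roof. The front and back walls (−y and +y sides) run the full x-width; the side walls fit between their inner faces. A door opening 932 mm wide and 2047 mm tall is cut through the front wall from the floor up, its −x edge 1305 mm from the wall's −x end.


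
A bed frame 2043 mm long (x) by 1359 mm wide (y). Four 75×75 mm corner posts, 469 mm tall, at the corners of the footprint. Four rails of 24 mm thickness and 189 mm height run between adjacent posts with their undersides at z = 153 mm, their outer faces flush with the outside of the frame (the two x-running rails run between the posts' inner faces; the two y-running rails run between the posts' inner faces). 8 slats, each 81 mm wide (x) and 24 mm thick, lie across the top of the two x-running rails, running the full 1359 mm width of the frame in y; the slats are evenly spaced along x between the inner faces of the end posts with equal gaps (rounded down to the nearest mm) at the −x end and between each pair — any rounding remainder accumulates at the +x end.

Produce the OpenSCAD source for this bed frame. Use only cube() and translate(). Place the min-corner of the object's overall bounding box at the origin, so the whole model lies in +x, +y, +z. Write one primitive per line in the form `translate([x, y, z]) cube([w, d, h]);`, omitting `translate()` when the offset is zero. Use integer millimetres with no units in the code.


// slat z = rail_z + rail_h = 153 + 189 = 342
// slat gap = ⌊(1893 − 8·81) / 9⌋ = 138
cube([75, 75, 469]);
translate([0, 1284, 0]) cube([75, 75, 469]);
translate([1968, 0, 0]) cube([75, 75, 469]);
translate([1968, 1284, 0]) cube([75, 75, 469]);
translate([75, 0, 153]) cube([1893, 24, 189]);
translate([75, 1335, 153]) cube([1893, 24, 189]);
translate([0, 75, 153]) cube([24, 1209, 189]);
translate([2019, 75, 153]) cube([24, 1209, 189]);
translate([213, 0, 342]) cube([81, 1359, 24]);
translate([432, 0, 342]) cube([81, 1359, 24]);
translate([651, 0, 342]) cube([81, 1359, 24]);
translate([870, 0, 342]) cube([81, 1359, 24]);
translate([1089, 0, 342]) cube([81, 1359, 24]);
translate([1308, 0, 342]) cube([81, 1359, 24]);
translate([1527, 0, 342]) cube([81, 1359, 24]);
translate([1746, 0, 342]) cube([81, 1359, 24]);


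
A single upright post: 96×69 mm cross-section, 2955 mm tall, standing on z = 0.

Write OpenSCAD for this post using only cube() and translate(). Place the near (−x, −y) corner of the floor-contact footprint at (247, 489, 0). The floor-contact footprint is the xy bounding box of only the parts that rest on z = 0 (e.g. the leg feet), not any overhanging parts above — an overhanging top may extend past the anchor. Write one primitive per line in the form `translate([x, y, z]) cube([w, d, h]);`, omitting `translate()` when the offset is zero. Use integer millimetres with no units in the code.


translate([247, 489, 0]) cube([96, 69, 2955]);


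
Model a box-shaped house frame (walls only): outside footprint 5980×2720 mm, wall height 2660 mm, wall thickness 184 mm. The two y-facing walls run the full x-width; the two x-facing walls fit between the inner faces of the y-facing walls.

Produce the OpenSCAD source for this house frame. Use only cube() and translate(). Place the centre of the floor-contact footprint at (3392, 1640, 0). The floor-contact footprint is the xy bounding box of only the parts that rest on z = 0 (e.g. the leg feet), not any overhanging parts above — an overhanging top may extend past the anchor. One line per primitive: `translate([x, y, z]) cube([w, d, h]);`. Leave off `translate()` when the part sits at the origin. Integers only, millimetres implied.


translate([402, 280, 0]) cube([5980, 184, 2660]);
translate([402, 2816, 0]) cube([5980, 184, 2660]);
translate([402, 464, 0]) cube([184, 2352, 2660]);
translate([6198, 464, 0]) cube([184, 2352, 2660]);


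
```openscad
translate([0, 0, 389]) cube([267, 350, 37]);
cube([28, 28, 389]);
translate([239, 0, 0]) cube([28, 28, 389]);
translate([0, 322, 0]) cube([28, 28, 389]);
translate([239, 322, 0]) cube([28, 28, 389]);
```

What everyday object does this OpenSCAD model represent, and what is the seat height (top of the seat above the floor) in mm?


A stool. The seat height is 426 mm.

A 267×350×37 slab at z = 389 on four corner posts — a stool. The seat top is 389 + 37 = 426 mm.


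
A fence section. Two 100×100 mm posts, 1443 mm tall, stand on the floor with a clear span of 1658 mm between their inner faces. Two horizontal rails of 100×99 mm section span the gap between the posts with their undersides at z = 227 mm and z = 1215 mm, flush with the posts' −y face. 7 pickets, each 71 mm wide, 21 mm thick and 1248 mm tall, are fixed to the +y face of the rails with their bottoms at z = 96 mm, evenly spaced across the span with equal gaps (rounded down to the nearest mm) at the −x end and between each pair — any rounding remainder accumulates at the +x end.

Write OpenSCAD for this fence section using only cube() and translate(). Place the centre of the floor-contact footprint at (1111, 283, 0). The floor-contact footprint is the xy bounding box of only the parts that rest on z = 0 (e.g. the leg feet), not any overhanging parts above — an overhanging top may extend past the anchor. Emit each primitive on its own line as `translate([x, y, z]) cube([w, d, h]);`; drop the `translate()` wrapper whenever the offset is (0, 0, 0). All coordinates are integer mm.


translate([182, 233, 0]) cube([100, 100, 1443]);
translate([1940, 233, 0]) cube([100, 100, 1443]);
translate([282, 233, 227]) cube([1658, 100, 99]);
translate([282, 233, 1215]) cube([1658, 100, 99]);
translate([427, 333, 96]) cube([71, 21, 1248]);
translate([643, 333, 96]) cube([71, 21, 1248]);
translate([859, 333, 96]) cube([71, 21, 1248]);
translate([1075, 333, 96]) cube([71, 21, 1248]);
translate([1291, 333, 96]) cube([71, 21, 1248]);
translate([1507, 333, 96]) cube([71, 21, 1248]);
translate([1723, 333, 96]) cube([71, 21, 1248]);


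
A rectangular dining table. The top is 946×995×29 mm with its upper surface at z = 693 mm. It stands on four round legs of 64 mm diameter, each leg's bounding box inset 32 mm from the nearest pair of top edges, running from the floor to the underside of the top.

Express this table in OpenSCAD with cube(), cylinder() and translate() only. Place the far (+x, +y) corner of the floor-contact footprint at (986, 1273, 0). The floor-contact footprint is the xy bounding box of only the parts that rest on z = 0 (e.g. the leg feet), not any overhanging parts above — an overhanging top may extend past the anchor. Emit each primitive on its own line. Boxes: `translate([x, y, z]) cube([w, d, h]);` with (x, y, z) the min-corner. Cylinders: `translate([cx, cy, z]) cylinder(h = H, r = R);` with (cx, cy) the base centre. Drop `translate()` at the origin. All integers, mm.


translate([72, 310, 664]) cube([946, 995, 29]);
translate([136, 374, 0]) cylinder(h = 664, r = 32);
translate([954, 374, 0]) cylinder(h = 664, r = 32);
translate([136, 1241, 0]) cylinder(h = 664, r = 32);
translate([954, 1241, 0]) cylinder(h = 664, r = 32);


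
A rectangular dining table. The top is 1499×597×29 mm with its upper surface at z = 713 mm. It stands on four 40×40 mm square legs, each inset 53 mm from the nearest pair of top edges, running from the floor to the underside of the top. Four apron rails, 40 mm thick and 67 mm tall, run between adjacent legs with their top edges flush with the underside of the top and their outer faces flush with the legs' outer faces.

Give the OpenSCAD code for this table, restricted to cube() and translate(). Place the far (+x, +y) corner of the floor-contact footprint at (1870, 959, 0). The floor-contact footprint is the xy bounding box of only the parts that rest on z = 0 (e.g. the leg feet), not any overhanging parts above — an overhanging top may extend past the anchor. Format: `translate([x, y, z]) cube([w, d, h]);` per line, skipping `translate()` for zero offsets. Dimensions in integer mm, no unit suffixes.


translate([424, 415, 684]) cube([1499, 597, 29]);
translate([477, 468, 0]) cube([40, 40, 684]);
translate([1830, 468, 0]) cube([40, 40, 684]);
translate([477, 919, 0]) cube([40, 40, 684]);
translate([1830, 919, 0]) cube([40, 40, 684]);
translate([517, 468, 617]) cube([1313, 40, 67]);
translate([517, 919, 617]) cube([1313, 40, 67]);
translate([477, 508, 617]) cube([40, 411, 67]);
translate([1830, 508, 617]) cube([40, 411, 67]);


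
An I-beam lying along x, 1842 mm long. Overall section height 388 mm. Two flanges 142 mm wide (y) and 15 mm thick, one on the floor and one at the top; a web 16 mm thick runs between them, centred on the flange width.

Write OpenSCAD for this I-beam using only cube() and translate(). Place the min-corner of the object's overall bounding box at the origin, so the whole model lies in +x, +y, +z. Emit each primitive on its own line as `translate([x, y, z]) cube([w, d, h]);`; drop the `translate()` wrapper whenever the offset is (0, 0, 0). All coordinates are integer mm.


cube([1842, 142, 15]);
translate([0, 63, 15]) cube([1842, 16, 358]);
translate([0, 0, 373]) cube([1842, 142, 15]);


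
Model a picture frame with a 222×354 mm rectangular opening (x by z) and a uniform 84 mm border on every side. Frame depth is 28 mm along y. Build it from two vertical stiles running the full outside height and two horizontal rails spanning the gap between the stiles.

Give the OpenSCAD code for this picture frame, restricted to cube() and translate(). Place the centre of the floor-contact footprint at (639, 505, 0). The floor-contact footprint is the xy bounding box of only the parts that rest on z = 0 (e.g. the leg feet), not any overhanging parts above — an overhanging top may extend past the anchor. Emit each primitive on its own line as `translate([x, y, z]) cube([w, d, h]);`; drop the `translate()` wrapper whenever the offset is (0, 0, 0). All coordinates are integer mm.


translate([444, 491, 0]) cube([84, 28, 522]);
translate([750, 491, 0]) cube([84, 28, 522]);
translate([528, 491, 0]) cube([222, 28, 84]);
translate([528, 491, 438]) cube([222, 28, 84]);


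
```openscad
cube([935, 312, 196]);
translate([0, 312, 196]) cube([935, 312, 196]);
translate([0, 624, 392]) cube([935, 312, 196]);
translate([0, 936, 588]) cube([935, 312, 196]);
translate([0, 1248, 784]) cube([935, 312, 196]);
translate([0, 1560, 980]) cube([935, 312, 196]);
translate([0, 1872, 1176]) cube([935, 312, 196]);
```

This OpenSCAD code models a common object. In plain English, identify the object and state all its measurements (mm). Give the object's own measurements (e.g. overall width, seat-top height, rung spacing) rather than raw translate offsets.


A straight staircase of 7 solid steps. Each step is 935 mm wide (x), 312 mm deep (y, the going) and 196 mm tall (the rise). The first step rests on the floor; each subsequent step sits one going further in +y and one rise higher in +z, directly behind and above the previous step with no overlap.


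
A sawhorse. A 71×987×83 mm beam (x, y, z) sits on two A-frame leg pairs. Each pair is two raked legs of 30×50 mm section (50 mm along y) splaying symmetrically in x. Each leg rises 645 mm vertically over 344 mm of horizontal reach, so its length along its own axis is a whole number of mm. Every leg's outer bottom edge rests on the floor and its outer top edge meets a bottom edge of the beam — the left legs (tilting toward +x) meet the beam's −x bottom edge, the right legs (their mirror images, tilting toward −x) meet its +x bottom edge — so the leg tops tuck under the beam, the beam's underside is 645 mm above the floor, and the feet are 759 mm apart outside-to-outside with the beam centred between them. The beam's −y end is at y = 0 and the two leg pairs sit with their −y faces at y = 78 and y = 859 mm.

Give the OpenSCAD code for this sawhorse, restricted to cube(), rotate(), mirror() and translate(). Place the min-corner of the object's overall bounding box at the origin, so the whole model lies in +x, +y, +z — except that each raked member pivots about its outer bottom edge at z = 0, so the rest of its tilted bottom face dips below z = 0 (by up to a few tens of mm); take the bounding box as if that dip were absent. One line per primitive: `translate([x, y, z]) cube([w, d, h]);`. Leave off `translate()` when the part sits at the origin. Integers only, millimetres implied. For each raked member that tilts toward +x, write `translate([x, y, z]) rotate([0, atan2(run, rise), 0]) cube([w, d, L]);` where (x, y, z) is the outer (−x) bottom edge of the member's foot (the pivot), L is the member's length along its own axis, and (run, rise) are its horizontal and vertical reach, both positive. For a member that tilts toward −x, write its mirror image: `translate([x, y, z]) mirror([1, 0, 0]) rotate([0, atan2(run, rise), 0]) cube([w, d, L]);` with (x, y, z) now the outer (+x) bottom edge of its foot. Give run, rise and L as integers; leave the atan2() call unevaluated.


translate([344, 0, 645]) cube([71, 987, 83]);
translate([0, 78, 0]) rotate([0, atan2(344, 645), 0]) cube([30, 50, 731]);
translate([759, 78, 0]) mirror([1, 0, 0]) rotate([0, atan2(344, 645), 0]) cube([30, 50, 731]);
translate([0, 859, 0]) rotate([0, atan2(344, 645), 0]) cube([30, 50, 731]);
translate([759, 859, 0]) mirror([1, 0, 0]) rotate([0, atan2(344, 645), 0]) cube([30, 50, 731]);


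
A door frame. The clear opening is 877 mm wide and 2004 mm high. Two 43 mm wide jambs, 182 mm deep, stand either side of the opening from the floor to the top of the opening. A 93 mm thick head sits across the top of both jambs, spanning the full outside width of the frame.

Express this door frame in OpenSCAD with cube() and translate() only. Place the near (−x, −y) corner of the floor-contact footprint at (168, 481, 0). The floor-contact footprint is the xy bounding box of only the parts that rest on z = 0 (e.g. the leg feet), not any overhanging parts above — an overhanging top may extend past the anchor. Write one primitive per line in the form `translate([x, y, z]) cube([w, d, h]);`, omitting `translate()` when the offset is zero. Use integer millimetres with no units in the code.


translate([168, 481, 0]) cube([43, 182, 2004]);
translate([1088, 481, 0]) cube([43, 182, 2004]);
translate([168, 481, 2004]) cube([963, 182, 93]);


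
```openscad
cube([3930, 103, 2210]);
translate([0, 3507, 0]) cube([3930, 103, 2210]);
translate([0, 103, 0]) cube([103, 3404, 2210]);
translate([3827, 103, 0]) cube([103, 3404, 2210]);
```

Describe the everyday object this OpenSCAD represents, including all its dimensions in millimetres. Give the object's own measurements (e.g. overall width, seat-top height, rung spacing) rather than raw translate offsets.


The wall frame of a small rectangular building: four walls, each 2210 mm tall and 103 mm thick, enclosing a footprint 3930 mm (x) by 3610 mm (y) outside-to-outside, with no floor or roof. The front and back walls (the −y and +y sides) span the full width; the two side walls fit between them.


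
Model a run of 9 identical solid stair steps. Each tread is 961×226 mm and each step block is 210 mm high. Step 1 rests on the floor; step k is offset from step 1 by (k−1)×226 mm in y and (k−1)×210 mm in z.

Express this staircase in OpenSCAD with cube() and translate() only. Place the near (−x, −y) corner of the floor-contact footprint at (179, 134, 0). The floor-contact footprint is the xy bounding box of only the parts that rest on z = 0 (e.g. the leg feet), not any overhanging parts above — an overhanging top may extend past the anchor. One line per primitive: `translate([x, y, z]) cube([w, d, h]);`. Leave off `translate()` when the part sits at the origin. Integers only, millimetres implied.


translate([179, 134, 0]) cube([961, 226, 210]);
translate([179, 360, 210]) cube([961, 226, 210]);
translate([179, 586, 420]) cube([961, 226, 210]);
translate([179, 812, 630]) cube([961, 226, 210]);
translate([179, 1038, 840]) cube([961, 226, 210]);
translate([179, 1264, 1050]) cube([961, 226, 210]);
translate([179, 1490, 1260]) cube([961, 226, 210]);
translate([179, 1716, 1470]) cube([961, 226, 210]);
translate([179, 1942, 1680]) cube([961, 226, 210]);


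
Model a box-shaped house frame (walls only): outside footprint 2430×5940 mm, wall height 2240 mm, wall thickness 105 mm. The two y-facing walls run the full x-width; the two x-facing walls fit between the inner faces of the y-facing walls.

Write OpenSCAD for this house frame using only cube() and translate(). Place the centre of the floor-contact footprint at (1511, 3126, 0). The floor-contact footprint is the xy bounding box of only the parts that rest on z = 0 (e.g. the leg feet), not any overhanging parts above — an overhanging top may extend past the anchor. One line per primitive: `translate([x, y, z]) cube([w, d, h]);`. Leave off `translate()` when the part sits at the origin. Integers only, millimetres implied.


translate([296, 156, 0]) cube([2430, 105, 2240]);
translate([296, 5991, 0]) cube([2430, 105, 2240]);
translate([296, 261, 0]) cube([105, 5730, 2240]);
translate([2621, 261, 0]) cube([105, 5730, 2240]);


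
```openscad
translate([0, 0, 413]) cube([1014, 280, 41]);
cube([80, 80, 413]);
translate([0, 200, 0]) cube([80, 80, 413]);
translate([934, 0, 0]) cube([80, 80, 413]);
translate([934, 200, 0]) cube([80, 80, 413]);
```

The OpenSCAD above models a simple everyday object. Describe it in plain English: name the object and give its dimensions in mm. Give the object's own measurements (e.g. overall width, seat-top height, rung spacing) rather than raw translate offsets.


A bench: a 1014×280 mm seat slab, 41 mm thick, top at z = 454 mm, on four 80×80 mm square legs flush with the seat corners and standing on z = 0.


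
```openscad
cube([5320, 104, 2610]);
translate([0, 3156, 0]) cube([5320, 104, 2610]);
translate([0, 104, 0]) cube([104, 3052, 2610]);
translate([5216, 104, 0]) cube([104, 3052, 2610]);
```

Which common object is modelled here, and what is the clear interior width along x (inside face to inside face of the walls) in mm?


A house (or room) frame. The interior width is 5112 mm.

Four 2610 mm walls enclosing a rectangle with no floor or roof — a room or house frame. Outside width is 5320 mm and wall thickness is 104 mm, so the interior width is 5320 − 2 × 104 = 5112 mm.


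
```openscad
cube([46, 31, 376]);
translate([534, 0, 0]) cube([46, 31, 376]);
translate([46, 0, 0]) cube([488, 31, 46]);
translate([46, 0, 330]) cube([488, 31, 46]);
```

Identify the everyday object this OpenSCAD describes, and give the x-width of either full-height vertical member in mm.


A picture frame. The border width is 46 mm.

Four thin pieces enclosing a rectangular opening — a picture frame. The two full-height stiles are 376 mm tall; the top rail sits at z = 330 and is 46 mm tall, so the border above the opening is 376 − 330 = 46 mm, matching the stile x-width.


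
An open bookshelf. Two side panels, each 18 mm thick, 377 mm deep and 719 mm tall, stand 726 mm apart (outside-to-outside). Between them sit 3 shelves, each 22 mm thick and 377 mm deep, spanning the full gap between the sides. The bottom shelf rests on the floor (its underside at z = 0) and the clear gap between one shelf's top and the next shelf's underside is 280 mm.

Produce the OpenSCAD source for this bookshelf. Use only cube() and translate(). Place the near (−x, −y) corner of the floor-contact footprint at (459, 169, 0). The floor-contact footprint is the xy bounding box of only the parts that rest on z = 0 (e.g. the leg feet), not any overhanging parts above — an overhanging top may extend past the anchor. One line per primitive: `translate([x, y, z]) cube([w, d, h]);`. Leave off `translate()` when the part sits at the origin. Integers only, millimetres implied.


translate([459, 169, 0]) cube([18, 377, 719]);
translate([1167, 169, 0]) cube([18, 377, 719]);
translate([477, 169, 0]) cube([690, 377, 22]);
translate([477, 169, 302]) cube([690, 377, 22]);
translate([477, 169, 604]) cube([690, 377, 22]);


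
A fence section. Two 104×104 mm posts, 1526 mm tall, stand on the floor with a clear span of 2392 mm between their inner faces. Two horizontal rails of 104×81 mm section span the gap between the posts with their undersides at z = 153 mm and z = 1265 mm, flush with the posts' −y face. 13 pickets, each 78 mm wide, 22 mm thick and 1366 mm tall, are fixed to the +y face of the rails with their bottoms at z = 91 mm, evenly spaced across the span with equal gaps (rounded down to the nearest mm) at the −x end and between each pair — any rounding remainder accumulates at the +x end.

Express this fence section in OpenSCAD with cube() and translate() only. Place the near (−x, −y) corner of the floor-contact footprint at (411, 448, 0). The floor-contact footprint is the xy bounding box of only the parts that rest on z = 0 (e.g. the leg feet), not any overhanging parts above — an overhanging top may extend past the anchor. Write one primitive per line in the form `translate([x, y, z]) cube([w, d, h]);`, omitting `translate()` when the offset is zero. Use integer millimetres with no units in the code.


translate([411, 448, 0]) cube([104, 104, 1526]);
translate([2907, 448, 0]) cube([104, 104, 1526]);
translate([515, 448, 153]) cube([2392, 104, 81]);
translate([515, 448, 1265]) cube([2392, 104, 81]);
translate([613, 552, 91]) cube([78, 22, 1366]);
translate([789, 552, 91]) cube([78, 22, 1366]);
translate([965, 552, 91]) cube([78, 22, 1366]);
translate([1141, 552, 91]) cube([78, 22, 1366]);
translate([1317, 552, 91]) cube([78, 22, 1366]);
translate([1493, 552, 91]) cube([78, 22, 1366]);
translate([1669, 552, 91]) cube([78, 22, 1366]);
translate([1845, 552, 91]) cube([78, 22, 1366]);
translate([2021, 552, 91]) cube([78, 22, 1366]);
translate([2197, 552, 91]) cube([78, 22, 1366]);
translate([2373, 552, 91]) cube([78, 22, 1366]);
translate([2549, 552, 91]) cube([78, 22, 1366]);
translate([2725, 552, 91]) cube([78, 22, 1366]);
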